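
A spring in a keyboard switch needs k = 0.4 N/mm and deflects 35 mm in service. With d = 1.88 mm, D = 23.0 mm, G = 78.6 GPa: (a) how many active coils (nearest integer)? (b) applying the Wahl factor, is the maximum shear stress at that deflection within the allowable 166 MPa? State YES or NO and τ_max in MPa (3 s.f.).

(a) 25 coils; (b) YES, τ_max = 139 MPa

N_a = Gd⁴/(8D³k) = (78.6×10³)(1.88⁴)/(8·23.0³·0.4) = 25.22 → N_a = 25
Actual rate k = Gd⁴/(8D³·25) = 0.4035 N/mm
Working load F = kδ = 0.4035·35 = 14.122 N
C = 23.0/1.88 = 12.2340; K_W = (4C−1)/(4C−4)+0.615/C = 1.1170
τ_max = K_W·8FD/(πd³) = 1.1170·124.48 = 139.05 MPa
τ_max ≤ 166 MPa → acceptable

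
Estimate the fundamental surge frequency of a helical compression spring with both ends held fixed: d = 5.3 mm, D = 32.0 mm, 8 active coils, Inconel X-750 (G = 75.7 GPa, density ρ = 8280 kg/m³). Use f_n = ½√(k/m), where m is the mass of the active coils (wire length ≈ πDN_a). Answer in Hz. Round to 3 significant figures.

220 Hz

k = Gd⁴/(8D³N_a) = (75.7×10³)(5.3⁴)/(8·32.0³·8) = 28.482 N/mm = 28482 N/m
Wire length L = πDN_a = π·32.0·8 = 804.25 mm
m = ρ·(πd²/4)·L = 8280 × 22.062×10⁻⁶ m² × 0.80425 m = 0.14691 kg
f_n = ½√(k/m) = 0.5·√(28482/0.14691) = 0.5·√(1.9387e+05) = 220.15 Hz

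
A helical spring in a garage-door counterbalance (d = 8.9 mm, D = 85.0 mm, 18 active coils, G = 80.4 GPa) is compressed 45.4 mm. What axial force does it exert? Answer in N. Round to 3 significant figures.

259 N

k = Gd⁴/(8D³N_a) = (80.4×10³)(8.9⁴)/(8·85.0³·18) = 5.7042 N/mm
F = k·δ = 5.7042 × 45.4 = 258.97 N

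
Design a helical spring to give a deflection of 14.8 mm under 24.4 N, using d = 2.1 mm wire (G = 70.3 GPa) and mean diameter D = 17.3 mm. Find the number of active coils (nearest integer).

Required rate k = F/δ = 24.4/14.8 = 1.6486 N/mm
N_a = Gd⁴/(8D³k) = (70.3×10³ × 2.1⁴)/(8 × 17.3³ × 1.6486)
    = 1.3672e+06 / 68289.9 = 20.02 → 20 coils

20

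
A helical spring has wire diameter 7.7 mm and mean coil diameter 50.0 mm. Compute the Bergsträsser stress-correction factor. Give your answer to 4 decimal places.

1.2176

C = D/d = 50.0/7.7 = 6.4935
K_B = (4C+2)/(4C−3) = 27.974/22.974 = 1.2176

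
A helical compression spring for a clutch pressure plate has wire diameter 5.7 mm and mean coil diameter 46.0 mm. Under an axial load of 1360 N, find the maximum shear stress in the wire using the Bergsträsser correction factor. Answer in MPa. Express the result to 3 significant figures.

1010 MPa

Spring index C = D/d = 46.0/5.7 = 8.0702
K_B = (4C+2)/(4C−3) = 34.281/29.281 = 1.1708
τ₀ = 8FD/(πd³) = 8·1360·46.0/(π·5.7³) = 500480/581.8 = 860.23 MPa
τ_max = K·τ₀ = 1.1708 × 860.23 = 1007.1 MPa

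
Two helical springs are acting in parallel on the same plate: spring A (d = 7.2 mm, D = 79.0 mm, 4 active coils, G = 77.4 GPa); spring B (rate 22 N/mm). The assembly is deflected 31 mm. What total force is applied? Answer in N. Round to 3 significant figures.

k_A = Gd⁴/(8D³N_a) = (77.4×10³)(7.2⁴)/(8·79.0³·4) = 13.184 N/mm
Parallel: k_eq = 13.184 + 22 = 35.184 N/mm
F = k_eq·δ = 35.184·31 = 1090.7 N

1090 N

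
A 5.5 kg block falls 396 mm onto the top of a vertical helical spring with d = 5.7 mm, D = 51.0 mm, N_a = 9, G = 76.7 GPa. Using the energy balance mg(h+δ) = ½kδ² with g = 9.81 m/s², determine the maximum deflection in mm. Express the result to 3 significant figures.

k = Gd⁴/(8D³N_a) = (76.7×10³)(5.7⁴)/(8·51.0³·9) = 8.4772 N/mm
W = mg = 5.5 × 9.81 = 53.955 N
½kδ² − Wδ − Wh = 0 → δ = (W + √(W² + 2kWh))/k
δ = (53.955 + √(2911.1 + 362250))/8.4772 = (53.955 + 604.29)/8.4772 = 77.648 mm

77.6 mm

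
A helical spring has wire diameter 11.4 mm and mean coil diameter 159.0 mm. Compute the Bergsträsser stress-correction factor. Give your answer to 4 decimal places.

1.0947

C = D/d = 159.0/11.4 = 13.9474
K_B = (4C+2)/(4C−3) = 57.789/52.789 = 1.0947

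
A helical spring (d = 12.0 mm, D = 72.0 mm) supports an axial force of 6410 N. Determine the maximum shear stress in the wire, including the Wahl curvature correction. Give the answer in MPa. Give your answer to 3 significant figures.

Spring index C = D/d = 72.0/12.0 = 6.0000
K_W = (4C−1)/(4C−4) + 0.615/C = 23.000/20.000 + 0.1025 = 1.2525
τ₀ = 8FD/(πd³) = 8·6410·72.0/(π·12.0³) = 3.69216e+06/5428.7 = 680.12 MPa
τ_max = K·τ₀ = 1.2525 × 680.12 = 851.85 MPa

852 MPa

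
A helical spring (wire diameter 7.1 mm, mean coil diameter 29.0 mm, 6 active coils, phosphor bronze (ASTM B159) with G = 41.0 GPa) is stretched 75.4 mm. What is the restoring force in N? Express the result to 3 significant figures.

k = Gd⁴/(8D³N_a) = (41.0×10³)(7.1⁴)/(8·29.0³·6) = 88.998 N/mm
F = k·δ = 88.998 × 75.4 = 6710.5 N

6710 N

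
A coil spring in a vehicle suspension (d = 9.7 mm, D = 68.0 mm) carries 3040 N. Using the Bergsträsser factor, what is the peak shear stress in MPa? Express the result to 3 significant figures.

692 MPa

Spring index C = D/d = 68.0/9.7 = 7.0103
K_B = (4C+2)/(4C−3) = 30.041/25.041 = 1.1997
τ₀ = 8FD/(πd³) = 8·3040·68.0/(π·9.7³) = 1.65376e+06/2867.2 = 576.78 MPa
τ_max = K·τ₀ = 1.1997 × 576.78 = 691.94 MPa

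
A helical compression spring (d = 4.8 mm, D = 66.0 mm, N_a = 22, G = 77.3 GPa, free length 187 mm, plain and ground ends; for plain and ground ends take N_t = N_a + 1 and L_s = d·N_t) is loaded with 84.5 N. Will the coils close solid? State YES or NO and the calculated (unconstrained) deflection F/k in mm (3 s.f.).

k = Gd⁴/(8D³N_a) = (77.3×10³)(4.8⁴)/(8·66.0³·22) = 0.81096 N/mm
N_t = 23; L_s = 4.8·23 = 110.4 mm; δ_solid = L₀ − L_s = 187 − 110.4 = 76.6 mm
δ = F/k = 84.5/0.81096 = 104.2 mm
δ ≥ δ_solid → spring goes solid

YES, δ = 104 mm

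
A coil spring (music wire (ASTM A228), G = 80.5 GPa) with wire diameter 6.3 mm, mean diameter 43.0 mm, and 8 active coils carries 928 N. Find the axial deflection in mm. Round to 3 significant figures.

37.2 mm

k = Gd⁴/(8D³N_a) = (80.5×10³)(6.3⁴)/(8·43.0³·8) = 24.921 N/mm
δ = F/k = 928 / 24.921 = 37.237 mm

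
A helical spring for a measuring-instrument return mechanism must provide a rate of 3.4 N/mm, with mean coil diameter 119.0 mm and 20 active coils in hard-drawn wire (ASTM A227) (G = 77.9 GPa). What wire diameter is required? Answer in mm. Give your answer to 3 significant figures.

d = (8D³N_a·k / G)^(1/4) = (8·119.0³·20·3.4 / (77.9×10³))^0.25
  = (11768)^0.25 = 10.4154 mm

10.4 mm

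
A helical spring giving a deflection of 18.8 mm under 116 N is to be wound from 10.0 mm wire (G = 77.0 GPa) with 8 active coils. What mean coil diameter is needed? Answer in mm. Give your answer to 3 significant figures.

Required rate k = F/δ = 116/18.8 = 6.1702 N/mm
D = (Gd⁴/(8N_a·k))^(1/3) = (77.0×10³·10.0⁴/(8·8·6.1702))^(1/3)
  = (1.94989e+06)^(1/3) = 124.9310 mm

125 mm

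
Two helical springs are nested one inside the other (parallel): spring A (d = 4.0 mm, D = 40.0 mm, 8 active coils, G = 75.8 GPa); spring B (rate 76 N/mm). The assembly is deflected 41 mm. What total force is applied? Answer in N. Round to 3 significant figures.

k_A = Gd⁴/(8D³N_a) = (75.8×10³)(4.0⁴)/(8·40.0³·8) = 4.7375 N/mm
Parallel: k_eq = 4.7375 + 76 = 80.737 N/mm
F = k_eq·δ = 80.737·41 = 3310.2 N

3310 N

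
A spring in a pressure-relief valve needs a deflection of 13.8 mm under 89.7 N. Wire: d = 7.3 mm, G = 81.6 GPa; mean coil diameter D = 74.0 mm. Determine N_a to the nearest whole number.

Required rate k = F/δ = 89.7/13.8 = 6.5 N/mm
N_a = Gd⁴/(8D³k) = (81.6×10³ × 7.3⁴)/(8 × 74.0³ × 6.5)
    = 2.3173e+08 / 2.10716e+07 = 11 → 11 coils

11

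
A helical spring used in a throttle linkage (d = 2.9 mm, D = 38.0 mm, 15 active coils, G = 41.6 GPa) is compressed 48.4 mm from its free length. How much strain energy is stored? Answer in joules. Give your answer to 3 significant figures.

0.523 J

k = Gd⁴/(8D³N_a) = (41.6×10³)(2.9⁴)/(8·38.0³·15) = 0.44684 N/mm
U = ½kδ² = 0.5 × 0.44684 × 48.4² = 523.38 N·mm = 0.52338 J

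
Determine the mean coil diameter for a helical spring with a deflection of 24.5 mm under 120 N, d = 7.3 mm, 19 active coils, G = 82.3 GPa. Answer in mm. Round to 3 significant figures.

Required rate k = F/δ = 120/24.5 = 4.898 N/mm
D = (Gd⁴/(8N_a·k))^(1/3) = (82.3×10³·7.3⁴/(8·19·4.898))^(1/3)
  = (313930)^(1/3) = 67.9638 mm

68.0 mm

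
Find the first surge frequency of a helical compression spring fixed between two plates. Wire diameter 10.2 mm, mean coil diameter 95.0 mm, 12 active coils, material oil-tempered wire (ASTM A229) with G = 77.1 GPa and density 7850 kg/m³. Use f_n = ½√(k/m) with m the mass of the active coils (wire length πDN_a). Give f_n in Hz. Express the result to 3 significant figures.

k = Gd⁴/(8D³N_a) = (77.1×10³)(10.2⁴)/(8·95.0³·12) = 10.139 N/mm = 10139 N/m
Wire length L = πDN_a = π·95.0·12 = 3581.4 mm
m = ρ·(πd²/4)·L = 7850 × 81.713×10⁻⁶ m² × 3.5814 m = 2.2973 kg
f_n = ½√(k/m) = 0.5·√(10139/2.2973) = 0.5·√(4413.7) = 33.218 Hz

33.2 Hz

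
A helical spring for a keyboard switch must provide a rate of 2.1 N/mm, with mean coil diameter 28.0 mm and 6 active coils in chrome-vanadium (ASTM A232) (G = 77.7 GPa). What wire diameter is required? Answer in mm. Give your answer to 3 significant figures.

2.31 mm

d = (8D³N_a·k / G)^(1/4) = (8·28.0³·6·2.1 / (77.7×10³))^0.25
  = (28.478)^0.25 = 2.3101 mm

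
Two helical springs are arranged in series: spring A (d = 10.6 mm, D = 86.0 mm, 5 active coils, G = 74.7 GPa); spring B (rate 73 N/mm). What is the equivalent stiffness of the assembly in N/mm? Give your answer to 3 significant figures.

24.6 N/mm

k_A = Gd⁴/(8D³N_a) = (74.7×10³)(10.6⁴)/(8·86.0³·5) = 37.067 N/mm
Series: 1/k_eq = 1/37.067 + 1/73 = 0.040677; k_eq = 24.584 N/mm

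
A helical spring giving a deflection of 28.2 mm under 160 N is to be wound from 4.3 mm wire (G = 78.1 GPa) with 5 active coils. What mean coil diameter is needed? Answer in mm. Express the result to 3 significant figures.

Required rate k = F/δ = 160/28.2 = 5.6738 N/mm
D = (Gd⁴/(8N_a·k))^(1/3) = (78.1×10³·4.3⁴/(8·5·5.6738))^(1/3)
  = (117651)^(1/3) = 49.0002 mm

49.0 mm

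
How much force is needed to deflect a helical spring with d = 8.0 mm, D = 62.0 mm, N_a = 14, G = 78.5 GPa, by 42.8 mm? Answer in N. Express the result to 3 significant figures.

516 N

k = Gd⁴/(8D³N_a) = (78.5×10³)(8.0⁴)/(8·62.0³·14) = 12.046 N/mm
F = k·δ = 12.046 × 42.8 = 515.56 N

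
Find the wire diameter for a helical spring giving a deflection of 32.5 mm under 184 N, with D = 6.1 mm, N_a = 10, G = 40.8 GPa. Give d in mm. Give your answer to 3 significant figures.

Required rate k = F/δ = 184/32.5 = 5.6615 N/mm
d = (8D³N_a·k / G)^(1/4) = (8·6.1³·10·5.6615 / (40.8×10³))^0.25
  = (2.5197)^0.25 = 1.2599 mm

1.26 mm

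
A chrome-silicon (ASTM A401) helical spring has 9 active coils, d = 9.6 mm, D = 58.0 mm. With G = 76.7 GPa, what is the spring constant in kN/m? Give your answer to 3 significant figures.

k = Gd⁴/(8D³N_a) = (76.7×10³ × 9.6⁴) / (8 × 58.0³ × 9)
  = 6.51449e+08 / 1.40481e+07 = 46.373 N/mm

46.4 kN/m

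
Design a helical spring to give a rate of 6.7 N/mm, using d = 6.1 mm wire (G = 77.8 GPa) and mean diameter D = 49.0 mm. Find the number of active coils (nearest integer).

17

N_a = Gd⁴/(8D³k) = (77.8×10³ × 6.1⁴)/(8 × 49.0³ × 6.7)
    = 1.07721e+08 / 6.30599e+06 = 17.08 → 17 coils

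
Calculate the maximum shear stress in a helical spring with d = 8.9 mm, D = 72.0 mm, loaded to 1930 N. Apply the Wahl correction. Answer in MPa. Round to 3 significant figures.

Spring index C = D/d = 72.0/8.9 = 8.0899
K_W = (4C−1)/(4C−4) + 0.615/C = 31.360/28.360 + 0.0760 = 1.1818
τ₀ = 8FD/(πd³) = 8·1930·72.0/(π·8.9³) = 1.11168e+06/2214.7 = 501.95 MPa
τ_max = K·τ₀ = 1.1818 × 501.95 = 593.21 MPa

593 MPa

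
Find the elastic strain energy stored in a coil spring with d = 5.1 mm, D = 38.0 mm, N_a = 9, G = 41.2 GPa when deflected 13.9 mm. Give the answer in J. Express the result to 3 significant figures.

0.682 J

k = Gd⁴/(8D³N_a) = (41.2×10³)(5.1⁴)/(8·38.0³·9) = 7.055 N/mm
U = ½kδ² = 0.5 × 7.055 × 13.9² = 681.54 N·mm = 0.68154 J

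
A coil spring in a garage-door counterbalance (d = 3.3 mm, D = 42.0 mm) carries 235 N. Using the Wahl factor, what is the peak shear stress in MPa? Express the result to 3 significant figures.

Spring index C = D/d = 42.0/3.3 = 12.7273
K_W = (4C−1)/(4C−4) + 0.615/C = 49.909/46.909 + 0.0483 = 1.1123
τ₀ = 8FD/(πd³) = 8·235·42.0/(π·3.3³) = 78960/112.9 = 699.38 MPa
τ_max = K·τ₀ = 1.1123 × 699.38 = 777.91 MPa

778 MPa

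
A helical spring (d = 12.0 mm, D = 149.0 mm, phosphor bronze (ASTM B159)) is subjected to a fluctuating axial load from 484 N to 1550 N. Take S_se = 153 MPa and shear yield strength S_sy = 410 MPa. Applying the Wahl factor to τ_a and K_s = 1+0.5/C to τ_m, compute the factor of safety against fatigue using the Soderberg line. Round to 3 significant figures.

0.704

C = D/d = 149.0/12.0 = 12.4167; K_W = (4C−1)/(4C−4)+0.615/C = 1.1152; K_s = 1+0.5/C = 1.0403
F_a = (F_max−F_min)/2 = 533 N; F_m = (F_max+F_min)/2 = 1017 N
τ_a = K_W·8F_aD/(πd³) = 1.1152 × 117.03 = 130.52 MPa
τ_m = K_s·8F_mD/(πd³) = 1.0403 × 223.31 = 232.3 MPa
Soderberg: 1/n_f = τ_a/S_se + τ_m/S_sy = 130.52/153 + 232.3/410 = 0.85306 + 0.56659 = 1.4196
n_f = 1/1.4196 = 0.7044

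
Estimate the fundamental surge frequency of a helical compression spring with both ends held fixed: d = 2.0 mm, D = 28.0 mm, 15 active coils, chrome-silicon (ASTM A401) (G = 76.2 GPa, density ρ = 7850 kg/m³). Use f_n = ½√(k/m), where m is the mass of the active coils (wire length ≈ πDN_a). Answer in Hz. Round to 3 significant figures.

k = Gd⁴/(8D³N_a) = (76.2×10³)(2.0⁴)/(8·28.0³·15) = 0.46283 N/mm = 462.83 N/m
Wire length L = πDN_a = π·28.0·15 = 1319.5 mm
m = ρ·(πd²/4)·L = 7850 × 3.1416×10⁻⁶ m² × 1.3195 m = 0.03254 kg
f_n = ½√(k/m) = 0.5·√(462.83/0.03254) = 0.5·√(14223) = 59.631 Hz

59.6 Hz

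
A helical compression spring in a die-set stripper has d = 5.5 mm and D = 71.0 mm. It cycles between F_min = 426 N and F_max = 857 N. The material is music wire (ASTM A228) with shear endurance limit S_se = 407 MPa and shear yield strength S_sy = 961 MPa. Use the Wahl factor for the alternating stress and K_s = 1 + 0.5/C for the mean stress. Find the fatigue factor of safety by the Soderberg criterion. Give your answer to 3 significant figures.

C = D/d = 71.0/5.5 = 12.9091; K_W = (4C−1)/(4C−4)+0.615/C = 1.1106; K_s = 1+0.5/C = 1.0387
F_a = (F_max−F_min)/2 = 215.5 N; F_m = (F_max+F_min)/2 = 641.5 N
τ_a = K_W·8F_aD/(πd³) = 1.1106 × 234.18 = 260.09 MPa
τ_m = K_s·8F_mD/(πd³) = 1.0387 × 697.12 = 724.12 MPa
Soderberg: 1/n_f = τ_a/S_se + τ_m/S_sy = 260.09/407 + 724.12/961 = 0.63904 + 0.75351 = 1.3925
n_f = 1/1.3925 = 0.7181

0.718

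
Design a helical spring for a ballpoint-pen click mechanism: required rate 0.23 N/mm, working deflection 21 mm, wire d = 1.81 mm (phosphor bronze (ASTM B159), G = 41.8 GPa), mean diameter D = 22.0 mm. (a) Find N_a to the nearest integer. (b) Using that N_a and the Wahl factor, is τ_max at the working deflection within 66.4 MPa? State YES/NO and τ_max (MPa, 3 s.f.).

(a) 23 coils; (b) YES, τ_max = 50.8 MPa

N_a = Gd⁴/(8D³k) = (41.8×10³)(1.81⁴)/(8·22.0³·0.23) = 22.9 → N_a = 23
Actual rate k = Gd⁴/(8D³·23) = 0.22898 N/mm
Working load F = kδ = 0.22898·21 = 4.8087 N
C = 22.0/1.81 = 12.1547; K_W = (4C−1)/(4C−4)+0.615/C = 1.1178
τ_max = K_W·8FD/(πd³) = 1.1178·45.431 = 50.784 MPa
τ_max ≤ 66.4 MPa → acceptable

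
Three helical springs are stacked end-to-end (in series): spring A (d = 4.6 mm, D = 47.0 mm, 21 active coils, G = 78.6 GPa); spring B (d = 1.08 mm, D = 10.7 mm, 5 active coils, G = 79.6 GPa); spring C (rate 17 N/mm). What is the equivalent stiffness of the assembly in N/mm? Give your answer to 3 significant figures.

k_A = Gd⁴/(8D³N_a) = (78.6×10³)(4.6⁴)/(8·47.0³·21) = 2.0177 N/mm
k_B = Gd⁴/(8D³N_a) = (79.6×10³)(1.08⁴)/(8·10.7³·5) = 2.21 N/mm
Series: 1/k_eq = 1/2.0177 + 1/2.21 + 1/17 = 1.0069; k_eq = 0.99312 N/mm

0.993 N/mm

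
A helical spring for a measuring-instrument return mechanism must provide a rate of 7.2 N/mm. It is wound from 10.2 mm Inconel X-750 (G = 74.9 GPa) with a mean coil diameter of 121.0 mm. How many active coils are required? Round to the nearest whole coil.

8

N_a = Gd⁴/(8D³k) = (74.9×10³ × 10.2⁴)/(8 × 121.0³ × 7.2)
    = 8.10742e+08 / 1.02042e+08 = 7.945 → 8 coils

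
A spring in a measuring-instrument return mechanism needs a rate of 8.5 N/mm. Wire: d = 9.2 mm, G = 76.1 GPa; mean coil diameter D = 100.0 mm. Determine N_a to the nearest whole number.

8

N_a = Gd⁴/(8D³k) = (76.1×10³ × 9.2⁴)/(8 × 100.0³ × 8.5)
    = 5.45175e+08 / 6.8e+07 = 8.017 → 8 coils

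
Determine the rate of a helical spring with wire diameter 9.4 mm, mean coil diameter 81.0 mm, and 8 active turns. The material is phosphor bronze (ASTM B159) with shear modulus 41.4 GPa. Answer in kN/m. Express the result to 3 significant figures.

9.50 kN/m

k = Gd⁴/(8D³N_a) = (41.4×10³ × 9.4⁴) / (8 × 81.0³ × 8)
  = 3.2323e+08 / 3.40122e+07 = 9.5034 N/mm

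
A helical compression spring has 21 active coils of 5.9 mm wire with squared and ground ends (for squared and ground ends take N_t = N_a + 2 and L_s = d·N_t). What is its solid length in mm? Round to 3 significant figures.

136 mm

squared and ground ends: N_t = N_a + 2 = 21 + 2 = 23
L_s = d·N_t = 5.9 × 23 = 135.7 mm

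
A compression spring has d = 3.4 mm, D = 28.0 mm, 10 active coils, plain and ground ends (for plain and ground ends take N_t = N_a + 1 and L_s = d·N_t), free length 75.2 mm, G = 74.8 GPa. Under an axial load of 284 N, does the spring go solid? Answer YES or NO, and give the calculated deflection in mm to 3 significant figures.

k = Gd⁴/(8D³N_a) = (74.8×10³)(3.4⁴)/(8·28.0³·10) = 5.6918 N/mm
N_t = 11; L_s = 3.4·11 = 37.4 mm; δ_solid = L₀ − L_s = 75.2 − 37.4 = 37.8 mm
δ = F/k = 284/5.6918 = 49.896 mm
δ ≥ δ_solid → spring goes solid

YES, δ = 49.9 mm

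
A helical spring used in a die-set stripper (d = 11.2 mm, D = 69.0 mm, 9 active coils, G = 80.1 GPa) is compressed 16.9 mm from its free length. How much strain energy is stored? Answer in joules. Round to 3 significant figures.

k = Gd⁴/(8D³N_a) = (80.1×10³)(11.2⁴)/(8·69.0³·9) = 53.287 N/mm
U = ½kδ² = 0.5 × 53.287 × 16.9² = 7609.7 N·mm = 7.6097 J

7.61 J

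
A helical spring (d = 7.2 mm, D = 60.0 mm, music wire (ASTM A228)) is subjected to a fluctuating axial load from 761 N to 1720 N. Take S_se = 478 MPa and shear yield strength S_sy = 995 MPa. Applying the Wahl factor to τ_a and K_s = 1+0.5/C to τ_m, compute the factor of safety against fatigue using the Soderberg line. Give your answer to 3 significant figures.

0.977

C = D/d = 60.0/7.2 = 8.3333; K_W = (4C−1)/(4C−4)+0.615/C = 1.1761; K_s = 1+0.5/C = 1.0600
F_a = (F_max−F_min)/2 = 479.5 N; F_m = (F_max+F_min)/2 = 1240.5 N
τ_a = K_W·8F_aD/(πd³) = 1.1761 × 196.28 = 230.84 MPa
τ_m = K_s·8F_mD/(πd³) = 1.0600 × 507.8 = 538.27 MPa
Soderberg: 1/n_f = τ_a/S_se + τ_m/S_sy = 230.84/478 + 538.27/995 = 0.48294 + 0.54097 = 1.0239
n_f = 1/1.0239 = 0.9767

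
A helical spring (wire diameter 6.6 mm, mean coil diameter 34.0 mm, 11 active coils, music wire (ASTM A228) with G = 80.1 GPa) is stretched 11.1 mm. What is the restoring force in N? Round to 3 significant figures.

k = Gd⁴/(8D³N_a) = (80.1×10³)(6.6⁴)/(8·34.0³·11) = 43.943 N/mm
F = k·δ = 43.943 × 11.1 = 487.77 N

488 N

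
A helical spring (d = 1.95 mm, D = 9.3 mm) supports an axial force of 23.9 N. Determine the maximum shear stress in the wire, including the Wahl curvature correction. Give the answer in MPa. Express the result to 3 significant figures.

101 MPa

Spring index C = D/d = 9.3/1.95 = 4.7692
K_W = (4C−1)/(4C−4) + 0.615/C = 18.077/15.077 + 0.1290 = 1.3279
τ₀ = 8FD/(πd³) = 8·23.9·9.3/(π·1.95³) = 1778.16/23.295 = 76.334 MPa
τ_max = K·τ₀ = 1.3279 × 76.334 = 101.37 MPa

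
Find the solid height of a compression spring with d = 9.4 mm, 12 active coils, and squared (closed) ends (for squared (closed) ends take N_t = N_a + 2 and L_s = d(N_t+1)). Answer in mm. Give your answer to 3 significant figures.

squared (closed) ends: N_t = N_a + 2 = 12 + 2 = 14
L_s = d·(N_t+1) = 9.4 × 15 = 141 mm

141 mm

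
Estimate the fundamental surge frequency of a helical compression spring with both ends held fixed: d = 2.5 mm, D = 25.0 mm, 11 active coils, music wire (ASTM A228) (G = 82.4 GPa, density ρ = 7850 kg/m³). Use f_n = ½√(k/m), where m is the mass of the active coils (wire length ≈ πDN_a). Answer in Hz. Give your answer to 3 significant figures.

k = Gd⁴/(8D³N_a) = (82.4×10³)(2.5⁴)/(8·25.0³·11) = 2.3409 N/mm = 2340.9 N/m
Wire length L = πDN_a = π·25.0·11 = 863.94 mm
m = ρ·(πd²/4)·L = 7850 × 4.9087×10⁻⁶ m² × 0.86394 m = 0.033291 kg
f_n = ½√(k/m) = 0.5·√(2340.9/0.033291) = 0.5·√(70317) = 132.59 Hz

133 Hz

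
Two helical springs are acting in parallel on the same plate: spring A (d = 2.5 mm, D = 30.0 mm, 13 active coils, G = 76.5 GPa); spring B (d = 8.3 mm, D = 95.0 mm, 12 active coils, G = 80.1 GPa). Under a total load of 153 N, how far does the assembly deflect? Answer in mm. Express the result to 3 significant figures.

26.9 mm

k_A = Gd⁴/(8D³N_a) = (76.5×10³)(2.5⁴)/(8·30.0³·13) = 1.0642 N/mm
k_B = Gd⁴/(8D³N_a) = (80.1×10³)(8.3⁴)/(8·95.0³·12) = 4.6185 N/mm
Parallel: k_eq = 1.0642 + 4.6185 = 5.6827 N/mm
δ = F/k_eq = 153/5.6827 = 26.924 mm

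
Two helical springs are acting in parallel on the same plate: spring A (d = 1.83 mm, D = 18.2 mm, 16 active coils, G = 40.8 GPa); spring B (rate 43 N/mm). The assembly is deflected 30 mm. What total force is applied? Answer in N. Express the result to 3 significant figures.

k_A = Gd⁴/(8D³N_a) = (40.8×10³)(1.83⁴)/(8·18.2³·16) = 0.59298 N/mm
Parallel: k_eq = 0.59298 + 43 = 43.593 N/mm
F = k_eq·δ = 43.593·30 = 1307.8 N

1310 N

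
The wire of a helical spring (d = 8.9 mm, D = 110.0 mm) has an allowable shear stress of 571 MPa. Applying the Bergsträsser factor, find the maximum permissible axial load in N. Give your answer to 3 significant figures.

1300 N

C = D/d = 110.0/8.9 = 12.3596
K_B = (4C+2)/(4C−3) = 51.438/46.438 = 1.1077
τ_max = K·8FD/(πd³) → F_max = τ_allow·πd³/(8DK)
F_max = 571·π·8.9³/(8·110.0·1.1077) = 1.2646e+06/974.75 = 1297.4 N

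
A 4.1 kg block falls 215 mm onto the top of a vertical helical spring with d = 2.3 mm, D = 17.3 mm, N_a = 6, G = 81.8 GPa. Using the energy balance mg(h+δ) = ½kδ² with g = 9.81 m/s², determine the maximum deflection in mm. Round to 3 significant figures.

47.9 mm

k = Gd⁴/(8D³N_a) = (81.8×10³)(2.3⁴)/(8·17.3³·6) = 9.2105 N/mm
W = mg = 4.1 × 9.81 = 40.221 N
½kδ² − Wδ − Wh = 0 → δ = (W + √(W² + 2kWh))/k
δ = (40.221 + √(1617.7 + 159297))/9.2105 = (40.221 + 401.14)/9.2105 = 47.919 mm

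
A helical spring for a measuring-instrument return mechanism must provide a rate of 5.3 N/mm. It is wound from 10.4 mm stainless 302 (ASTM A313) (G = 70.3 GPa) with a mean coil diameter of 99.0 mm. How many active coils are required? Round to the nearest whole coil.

N_a = Gd⁴/(8D³k) = (70.3×10³ × 10.4⁴)/(8 × 99.0³ × 5.3)
    = 8.22411e+08 / 4.11407e+07 = 19.99 → 20 coils

20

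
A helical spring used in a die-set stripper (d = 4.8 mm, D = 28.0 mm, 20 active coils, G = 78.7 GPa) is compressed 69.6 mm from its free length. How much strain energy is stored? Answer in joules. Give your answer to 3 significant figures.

28.8 J

k = Gd⁴/(8D³N_a) = (78.7×10³)(4.8⁴)/(8·28.0³·20) = 11.894 N/mm
U = ½kδ² = 0.5 × 11.894 × 69.6² = 28809 N·mm = 28.809 J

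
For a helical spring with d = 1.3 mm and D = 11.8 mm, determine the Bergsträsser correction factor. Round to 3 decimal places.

C = D/d = 11.8/1.3 = 9.0769
K_B = (4C+2)/(4C−3) = 38.308/33.308 = 1.1501

1.150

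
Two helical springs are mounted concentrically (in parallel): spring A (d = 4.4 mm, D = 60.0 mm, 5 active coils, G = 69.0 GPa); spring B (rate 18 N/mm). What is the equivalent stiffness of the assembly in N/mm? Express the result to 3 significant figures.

k_A = Gd⁴/(8D³N_a) = (69.0×10³)(4.4⁴)/(8·60.0³·5) = 2.9933 N/mm
Parallel: k_eq = 2.9933 + 18 = 20.993 N/mm

21.0 N/mm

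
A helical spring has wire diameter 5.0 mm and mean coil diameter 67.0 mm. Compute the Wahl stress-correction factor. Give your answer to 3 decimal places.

1.106

C = D/d = 67.0/5.0 = 13.4000
K_W = (4C−1)/(4C−4) + 0.615/C = 52.600/49.600 + 0.0459 = 1.1064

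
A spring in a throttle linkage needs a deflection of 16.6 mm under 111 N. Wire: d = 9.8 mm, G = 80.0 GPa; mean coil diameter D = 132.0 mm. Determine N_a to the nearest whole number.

6

Required rate k = F/δ = 111/16.6 = 6.6867 N/mm
N_a = Gd⁴/(8D³k) = (80.0×10³ × 9.8⁴)/(8 × 132.0³ × 6.6867)
    = 7.37895e+08 / 1.23034e+08 = 5.997 → 6 coils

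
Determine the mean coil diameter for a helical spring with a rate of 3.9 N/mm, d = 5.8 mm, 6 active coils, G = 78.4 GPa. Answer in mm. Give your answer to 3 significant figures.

D = (Gd⁴/(8N_a·k))^(1/3) = (78.4×10³·5.8⁴/(8·6·3.9))^(1/3)
  = (473939)^(1/3) = 77.9664 mm

78.0 mm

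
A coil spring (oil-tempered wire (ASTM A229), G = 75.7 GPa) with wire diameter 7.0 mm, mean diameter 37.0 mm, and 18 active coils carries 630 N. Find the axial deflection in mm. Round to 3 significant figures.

k = Gd⁴/(8D³N_a) = (75.7×10³)(7.0⁴)/(8·37.0³·18) = 24.918 N/mm
δ = F/k = 630 / 24.918 = 25.283 mm

25.3 mm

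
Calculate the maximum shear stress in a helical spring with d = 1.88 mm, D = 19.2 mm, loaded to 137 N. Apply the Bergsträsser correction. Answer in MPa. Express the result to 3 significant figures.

1140 MPa

Spring index C = D/d = 19.2/1.88 = 10.2128
K_B = (4C+2)/(4C−3) = 42.851/37.851 = 1.1321
τ₀ = 8FD/(πd³) = 8·137·19.2/(π·1.88³) = 21043.2/20.875 = 1008.1 MPa
τ_max = K·τ₀ = 1.1321 × 1008.1 = 1141.2 MPa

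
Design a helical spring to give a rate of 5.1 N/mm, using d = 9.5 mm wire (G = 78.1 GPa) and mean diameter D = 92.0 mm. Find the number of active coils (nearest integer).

N_a = Gd⁴/(8D³k) = (78.1×10³ × 9.5⁴)/(8 × 92.0³ × 5.1)
    = 6.36129e+08 / 3.17705e+07 = 20.02 → 20 coils

20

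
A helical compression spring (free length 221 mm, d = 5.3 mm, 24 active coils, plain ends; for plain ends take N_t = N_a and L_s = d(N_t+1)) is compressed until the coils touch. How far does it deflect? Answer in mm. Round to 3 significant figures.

N_t = 24; L_s = 5.3·25 = 132.5 mm
δ_solid = L₀ − L_s = 221 − 132.5 = 88.5 mm

88.5 mm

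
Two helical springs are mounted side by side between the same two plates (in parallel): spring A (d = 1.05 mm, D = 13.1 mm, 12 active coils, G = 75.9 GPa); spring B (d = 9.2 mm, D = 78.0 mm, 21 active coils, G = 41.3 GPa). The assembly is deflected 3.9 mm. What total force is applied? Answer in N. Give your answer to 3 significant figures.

16.1 N

k_A = Gd⁴/(8D³N_a) = (75.9×10³)(1.05⁴)/(8·13.1³·12) = 0.42748 N/mm
k_B = Gd⁴/(8D³N_a) = (41.3×10³)(9.2⁴)/(8·78.0³·21) = 3.7111 N/mm
Parallel: k_eq = 0.42748 + 3.7111 = 4.1386 N/mm
F = k_eq·δ = 4.1386·3.9 = 16.141 N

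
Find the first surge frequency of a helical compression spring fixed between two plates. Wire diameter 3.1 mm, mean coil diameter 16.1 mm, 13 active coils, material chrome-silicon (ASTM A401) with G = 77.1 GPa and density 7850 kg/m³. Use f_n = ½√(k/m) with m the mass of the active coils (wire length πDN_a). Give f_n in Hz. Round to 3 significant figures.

324 Hz

k = Gd⁴/(8D³N_a) = (77.1×10³)(3.1⁴)/(8·16.1³·13) = 16.406 N/mm = 16406 N/m
Wire length L = πDN_a = π·16.1·13 = 657.54 mm
m = ρ·(πd²/4)·L = 7850 × 7.5477×10⁻⁶ m² × 0.65754 m = 0.038958 kg
f_n = ½√(k/m) = 0.5·√(16406/0.038958) = 0.5·√(4.211e+05) = 324.46 Hz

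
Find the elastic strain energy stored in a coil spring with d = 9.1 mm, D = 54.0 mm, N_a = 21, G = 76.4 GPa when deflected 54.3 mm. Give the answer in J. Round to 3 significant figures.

k = Gd⁴/(8D³N_a) = (76.4×10³)(9.1⁴)/(8·54.0³·21) = 19.805 N/mm
U = ½kδ² = 0.5 × 19.805 × 54.3² = 29197 N·mm = 29.197 J

29.2 J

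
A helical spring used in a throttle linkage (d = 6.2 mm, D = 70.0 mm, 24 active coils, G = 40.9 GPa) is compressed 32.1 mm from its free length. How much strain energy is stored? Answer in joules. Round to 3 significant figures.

0.473 J

k = Gd⁴/(8D³N_a) = (40.9×10³)(6.2⁴)/(8·70.0³·24) = 0.91769 N/mm
U = ½kδ² = 0.5 × 0.91769 × 32.1² = 472.8 N·mm = 0.4728 J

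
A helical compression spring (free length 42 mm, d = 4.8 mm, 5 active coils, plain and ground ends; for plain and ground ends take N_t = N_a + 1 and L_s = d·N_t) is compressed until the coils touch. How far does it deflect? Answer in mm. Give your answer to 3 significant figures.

N_t = 6; L_s = 4.8·6 = 28.8 mm
δ_solid = L₀ − L_s = 42 − 28.8 = 13.2 mm

13.2 mm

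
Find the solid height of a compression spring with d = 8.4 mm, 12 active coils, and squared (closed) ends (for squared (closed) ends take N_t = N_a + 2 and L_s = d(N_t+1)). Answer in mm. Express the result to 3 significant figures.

squared (closed) ends: N_t = N_a + 2 = 12 + 2 = 14
L_s = d·(N_t+1) = 8.4 × 15 = 126 mm

126 mm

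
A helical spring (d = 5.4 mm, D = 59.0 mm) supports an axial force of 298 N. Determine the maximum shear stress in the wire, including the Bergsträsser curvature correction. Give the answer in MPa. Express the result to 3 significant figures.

319 MPa

Spring index C = D/d = 59.0/5.4 = 10.9259
K_B = (4C+2)/(4C−3) = 45.704/40.704 = 1.1228
τ₀ = 8FD/(πd³) = 8·298·59.0/(π·5.4³) = 140656/494.69 = 284.33 MPa
τ_max = K·τ₀ = 1.1228 × 284.33 = 319.26 MPa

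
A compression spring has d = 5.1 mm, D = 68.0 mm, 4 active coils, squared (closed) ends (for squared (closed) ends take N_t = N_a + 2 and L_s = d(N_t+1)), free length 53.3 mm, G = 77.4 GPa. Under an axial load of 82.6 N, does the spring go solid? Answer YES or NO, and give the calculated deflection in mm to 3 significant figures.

k = Gd⁴/(8D³N_a) = (77.4×10³)(5.1⁴)/(8·68.0³·4) = 5.2041 N/mm
N_t = 6; L_s = 5.1·7 = 35.7 mm; δ_solid = L₀ − L_s = 53.3 − 35.7 = 17.6 mm
δ = F/k = 82.6/5.2041 = 15.872 mm
δ < δ_solid → spring does not go solid

NO, δ = 15.9 mm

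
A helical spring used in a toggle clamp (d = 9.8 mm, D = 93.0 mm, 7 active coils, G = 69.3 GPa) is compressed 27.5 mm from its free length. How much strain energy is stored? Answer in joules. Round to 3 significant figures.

5.37 J

k = Gd⁴/(8D³N_a) = (69.3×10³)(9.8⁴)/(8·93.0³·7) = 14.191 N/mm
U = ½kδ² = 0.5 × 14.191 × 27.5² = 5365.8 N·mm = 5.3658 J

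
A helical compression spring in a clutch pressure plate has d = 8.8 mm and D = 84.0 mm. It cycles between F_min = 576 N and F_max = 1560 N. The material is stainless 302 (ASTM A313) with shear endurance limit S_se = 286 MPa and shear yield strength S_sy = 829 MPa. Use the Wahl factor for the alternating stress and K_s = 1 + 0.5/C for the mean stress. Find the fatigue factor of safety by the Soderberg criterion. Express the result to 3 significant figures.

0.954

C = D/d = 84.0/8.8 = 9.5455; K_W = (4C−1)/(4C−4)+0.615/C = 1.1522; K_s = 1+0.5/C = 1.0524
F_a = (F_max−F_min)/2 = 492 N; F_m = (F_max+F_min)/2 = 1068 N
τ_a = K_W·8F_aD/(πd³) = 1.1522 × 154.43 = 177.94 MPa
τ_m = K_s·8F_mD/(πd³) = 1.0524 × 335.23 = 352.79 MPa
Soderberg: 1/n_f = τ_a/S_se + τ_m/S_sy = 177.94/286 + 352.79/829 = 0.62215 + 0.42556 = 1.0477
n_f = 1/1.0477 = 0.9545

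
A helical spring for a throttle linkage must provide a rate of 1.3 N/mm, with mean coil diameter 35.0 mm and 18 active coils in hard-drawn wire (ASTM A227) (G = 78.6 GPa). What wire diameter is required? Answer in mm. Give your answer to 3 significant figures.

d = (8D³N_a·k / G)^(1/4) = (8·35.0³·18·1.3 / (78.6×10³))^0.25
  = (102.11)^0.25 = 3.1789 mm

3.18 mm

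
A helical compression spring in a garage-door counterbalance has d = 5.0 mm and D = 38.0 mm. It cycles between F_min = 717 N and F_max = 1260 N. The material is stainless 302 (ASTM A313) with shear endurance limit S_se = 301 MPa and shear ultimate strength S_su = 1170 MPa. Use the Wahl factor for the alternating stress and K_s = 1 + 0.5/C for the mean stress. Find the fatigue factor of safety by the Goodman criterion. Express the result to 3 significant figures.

C = D/d = 38.0/5.0 = 7.6000; K_W = (4C−1)/(4C−4)+0.615/C = 1.1946; K_s = 1+0.5/C = 1.0658
F_a = (F_max−F_min)/2 = 271.5 N; F_m = (F_max+F_min)/2 = 988.5 N
τ_a = K_W·8F_aD/(πd³) = 1.1946 × 210.18 = 251.07 MPa
τ_m = K_s·8F_mD/(πd³) = 1.0658 × 765.23 = 815.57 MPa
Goodman: 1/n_f = τ_a/S_se + τ_m/S_su = 251.07/301 + 815.57/1170 = 0.83411 + 0.69707 = 1.5312
n_f = 1/1.5312 = 0.6531

0.653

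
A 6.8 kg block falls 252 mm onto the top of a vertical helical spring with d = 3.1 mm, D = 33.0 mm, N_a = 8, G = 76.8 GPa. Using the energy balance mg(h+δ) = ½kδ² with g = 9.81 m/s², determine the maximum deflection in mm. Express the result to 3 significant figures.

k = Gd⁴/(8D³N_a) = (76.8×10³)(3.1⁴)/(8·33.0³·8) = 3.0838 N/mm
W = mg = 6.8 × 9.81 = 66.708 N
½kδ² − Wδ − Wh = 0 → δ = (W + √(W² + 2kWh))/k
δ = (66.708 + √(4450 + 103680))/3.0838 = (66.708 + 328.83)/3.0838 = 128.26 mm

128 mm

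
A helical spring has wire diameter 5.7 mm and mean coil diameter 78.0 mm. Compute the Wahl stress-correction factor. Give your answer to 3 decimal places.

C = D/d = 78.0/5.7 = 13.6842
K_W = (4C−1)/(4C−4) + 0.615/C = 53.737/50.737 + 0.0449 = 1.1041

1.104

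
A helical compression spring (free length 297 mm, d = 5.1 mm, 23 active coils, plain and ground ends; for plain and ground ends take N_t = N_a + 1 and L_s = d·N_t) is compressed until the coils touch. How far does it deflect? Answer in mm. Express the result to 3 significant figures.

175 mm

N_t = 24; L_s = 5.1·24 = 122.4 mm
δ_solid = L₀ − L_s = 297 − 122.4 = 174.6 mm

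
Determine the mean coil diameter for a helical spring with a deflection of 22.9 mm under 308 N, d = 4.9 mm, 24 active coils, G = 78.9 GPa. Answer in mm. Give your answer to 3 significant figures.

26.0 mm

Required rate k = F/δ = 308/22.9 = 13.45 N/mm
D = (Gd⁴/(8N_a·k))^(1/3) = (78.9×10³·4.9⁴/(8·24·13.45))^(1/3)
  = (17613.5)^(1/3) = 26.0185 mm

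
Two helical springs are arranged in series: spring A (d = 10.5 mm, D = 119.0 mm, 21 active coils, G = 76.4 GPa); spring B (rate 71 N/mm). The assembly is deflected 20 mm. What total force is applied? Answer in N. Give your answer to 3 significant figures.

62.7 N

k_A = Gd⁴/(8D³N_a) = (76.4×10³)(10.5⁴)/(8·119.0³·21) = 3.2802 N/mm
Series: 1/k_eq = 1/3.2802 + 1/71 = 0.31894; k_eq = 3.1353 N/mm
F = k_eq·δ = 3.1353·20 = 62.707 N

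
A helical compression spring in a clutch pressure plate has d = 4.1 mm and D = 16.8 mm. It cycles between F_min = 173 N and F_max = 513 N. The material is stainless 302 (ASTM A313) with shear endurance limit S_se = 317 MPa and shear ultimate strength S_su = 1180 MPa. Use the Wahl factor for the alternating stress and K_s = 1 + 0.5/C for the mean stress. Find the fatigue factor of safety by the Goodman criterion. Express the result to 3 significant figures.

1.50

C = D/d = 16.8/4.1 = 4.0976; K_W = (4C−1)/(4C−4)+0.615/C = 1.3922; K_s = 1+0.5/C = 1.1220
F_a = (F_max−F_min)/2 = 170 N; F_m = (F_max+F_min)/2 = 343 N
τ_a = K_W·8F_aD/(πd³) = 1.3922 × 105.52 = 146.91 MPa
τ_m = K_s·8F_mD/(πd³) = 1.1220 × 212.91 = 238.89 MPa
Goodman: 1/n_f = τ_a/S_se + τ_m/S_su = 146.91/317 + 238.89/1180 = 0.46344 + 0.20245 = 0.66589
n_f = 1/0.66589 = 1.502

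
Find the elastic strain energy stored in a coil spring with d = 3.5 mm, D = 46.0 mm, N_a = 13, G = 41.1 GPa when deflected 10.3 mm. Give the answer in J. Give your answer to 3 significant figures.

0.0323 J

k = Gd⁴/(8D³N_a) = (41.1×10³)(3.5⁴)/(8·46.0³·13) = 0.60927 N/mm
U = ½kδ² = 0.5 × 0.60927 × 10.3² = 32.319 N·mm = 0.032319 J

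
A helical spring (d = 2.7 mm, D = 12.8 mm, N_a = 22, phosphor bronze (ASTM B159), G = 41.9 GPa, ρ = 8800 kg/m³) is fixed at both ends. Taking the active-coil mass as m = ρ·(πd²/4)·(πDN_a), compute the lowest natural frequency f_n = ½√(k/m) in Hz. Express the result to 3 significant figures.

k = Gd⁴/(8D³N_a) = (41.9×10³)(2.7⁴)/(8·12.8³·22) = 6.0329 N/mm = 6032.9 N/m
Wire length L = πDN_a = π·12.8·22 = 884.67 mm
m = ρ·(πd²/4)·L = 8800 × 5.7256×10⁻⁶ m² × 0.88467 m = 0.044574 kg
f_n = ½√(k/m) = 0.5·√(6032.9/0.044574) = 0.5·√(1.3535e+05) = 183.95 Hz

184 Hz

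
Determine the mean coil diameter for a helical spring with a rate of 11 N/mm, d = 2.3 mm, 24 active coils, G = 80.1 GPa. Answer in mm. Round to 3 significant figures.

10.2 mm

D = (Gd⁴/(8N_a·k))^(1/3) = (80.1×10³·2.3⁴/(8·24·11))^(1/3)
  = (1061.33)^(1/3) = 10.2004 mm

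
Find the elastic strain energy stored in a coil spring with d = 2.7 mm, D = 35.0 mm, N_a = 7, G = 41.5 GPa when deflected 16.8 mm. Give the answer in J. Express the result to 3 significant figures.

k = Gd⁴/(8D³N_a) = (41.5×10³)(2.7⁴)/(8·35.0³·7) = 0.91857 N/mm
U = ½kδ² = 0.5 × 0.91857 × 16.8² = 129.63 N·mm = 0.12963 J

0.130 J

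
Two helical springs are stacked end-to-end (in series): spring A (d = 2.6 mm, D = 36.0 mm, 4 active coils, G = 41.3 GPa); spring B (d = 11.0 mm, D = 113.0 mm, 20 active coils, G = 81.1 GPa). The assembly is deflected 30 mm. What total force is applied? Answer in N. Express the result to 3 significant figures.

30.4 N

k_A = Gd⁴/(8D³N_a) = (41.3×10³)(2.6⁴)/(8·36.0³·4) = 1.2641 N/mm
k_B = Gd⁴/(8D³N_a) = (81.1×10³)(11.0⁴)/(8·113.0³·20) = 5.1432 N/mm
Series: 1/k_eq = 1/1.2641 + 1/5.1432 = 0.9855; k_eq = 1.0147 N/mm
F = k_eq·δ = 1.0147·30 = 30.441 N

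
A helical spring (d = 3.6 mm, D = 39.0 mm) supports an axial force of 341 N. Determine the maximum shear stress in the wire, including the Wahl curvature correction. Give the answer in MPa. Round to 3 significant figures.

822 MPa

Spring index C = D/d = 39.0/3.6 = 10.8333
K_W = (4C−1)/(4C−4) + 0.615/C = 42.333/39.333 + 0.0568 = 1.1330
τ₀ = 8FD/(πd³) = 8·341·39.0/(π·3.6³) = 106392/146.57 = 725.86 MPa
τ_max = K·τ₀ = 1.1330 × 725.86 = 822.43 MPa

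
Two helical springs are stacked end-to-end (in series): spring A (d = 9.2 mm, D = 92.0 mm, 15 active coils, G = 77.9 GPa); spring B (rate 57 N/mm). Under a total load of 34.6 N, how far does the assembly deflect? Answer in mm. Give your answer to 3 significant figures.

k_A = Gd⁴/(8D³N_a) = (77.9×10³)(9.2⁴)/(8·92.0³·15) = 5.9723 N/mm
Series: 1/k_eq = 1/5.9723 + 1/57 = 0.18498; k_eq = 5.4059 N/mm
δ = F/k_eq = 34.6/5.4059 = 6.4004 mm

6.40 mm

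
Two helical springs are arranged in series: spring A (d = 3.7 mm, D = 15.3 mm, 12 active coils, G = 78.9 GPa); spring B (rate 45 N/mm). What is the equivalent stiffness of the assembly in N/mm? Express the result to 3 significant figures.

k_A = Gd⁴/(8D³N_a) = (78.9×10³)(3.7⁴)/(8·15.3³·12) = 43.007 N/mm
Series: 1/k_eq = 1/43.007 + 1/45 = 0.045474; k_eq = 21.99 N/mm

22.0 N/mm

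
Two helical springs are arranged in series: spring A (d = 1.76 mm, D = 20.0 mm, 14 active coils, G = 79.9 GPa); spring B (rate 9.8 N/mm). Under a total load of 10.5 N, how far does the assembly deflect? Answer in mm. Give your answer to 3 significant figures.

13.3 mm

k_A = Gd⁴/(8D³N_a) = (79.9×10³)(1.76⁴)/(8·20.0³·14) = 0.85564 N/mm
Series: 1/k_eq = 1/0.85564 + 1/9.8 = 1.2708; k_eq = 0.78693 N/mm
δ = F/k_eq = 10.5/0.78693 = 13.343 mm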